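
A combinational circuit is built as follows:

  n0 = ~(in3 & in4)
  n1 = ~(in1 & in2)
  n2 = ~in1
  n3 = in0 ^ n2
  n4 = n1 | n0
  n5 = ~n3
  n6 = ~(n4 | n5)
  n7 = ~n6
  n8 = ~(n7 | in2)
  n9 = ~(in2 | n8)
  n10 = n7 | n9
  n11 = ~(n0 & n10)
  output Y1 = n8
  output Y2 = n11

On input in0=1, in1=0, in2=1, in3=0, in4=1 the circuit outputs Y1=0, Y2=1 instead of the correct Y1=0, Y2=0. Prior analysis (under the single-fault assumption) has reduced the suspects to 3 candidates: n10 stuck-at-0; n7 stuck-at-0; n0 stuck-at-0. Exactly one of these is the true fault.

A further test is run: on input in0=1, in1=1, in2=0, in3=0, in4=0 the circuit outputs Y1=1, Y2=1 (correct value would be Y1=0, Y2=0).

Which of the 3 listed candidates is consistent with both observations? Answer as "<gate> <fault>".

n7 stuck-at-0

Evaluate each candidate on input in0=1, in1=1, in2=0, in3=0, in4=0:
  n10 stuck-at-0: n0=1, n1=1, n2=0, n3=1, n4=1, n5=0, n6=0, n7=1, n8=0, n9=1, n10=0 [stuck-at-0], n11=1 → Y1=0, Y2=1 — eliminated
  n7 stuck-at-0: n0=1, n1=1, n2=0, n3=1, n4=1, n5=0, n6=0, n7=0 [stuck-at-0], n8=1, n9=0, n10=0, n11=1 → Y1=1, Y2=1 — matches
  n0 stuck-at-0: n0=0 [stuck-at-0], n1=1, n2=0, n3=1, n4=1, n5=0, n6=0, n7=1, n8=0, n9=1, n10=1, n11=1 → Y1=0, Y2=1 — eliminated
Only n7 stuck-at-0 reproduces the observed Y1=1, Y2=1.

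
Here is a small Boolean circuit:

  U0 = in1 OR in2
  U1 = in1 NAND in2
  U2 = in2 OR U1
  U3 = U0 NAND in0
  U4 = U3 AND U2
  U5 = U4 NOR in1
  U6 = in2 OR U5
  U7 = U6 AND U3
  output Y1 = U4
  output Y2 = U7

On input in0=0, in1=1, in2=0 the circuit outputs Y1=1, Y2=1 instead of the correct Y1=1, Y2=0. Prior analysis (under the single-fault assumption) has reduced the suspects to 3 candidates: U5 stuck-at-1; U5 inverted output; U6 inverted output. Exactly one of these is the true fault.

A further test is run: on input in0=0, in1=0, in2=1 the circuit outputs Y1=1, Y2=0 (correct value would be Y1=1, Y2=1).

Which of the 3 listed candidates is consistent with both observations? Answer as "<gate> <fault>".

Evaluate each candidate on input in0=0, in1=0, in2=1:
  U5 stuck-at-1: U0=1, U1=1, U2=1, U3=1, U4=1, U5=1 [stuck-at-1], U6=1, U7=1 → Y1=1, Y2=1 — eliminated
  U5 inverted output: U0=1, U1=1, U2=1, U3=1, U4=1, U5=1 [inverted output], U6=1, U7=1 → Y1=1, Y2=1 — eliminated
  U6 inverted output: U0=1, U1=1, U2=1, U3=1, U4=1, U5=0, U6=0 [inverted output], U7=0 → Y1=1, Y2=0 — matches
Only U6 inverted output reproduces the observed Y1=1, Y2=0.

U6 inverted output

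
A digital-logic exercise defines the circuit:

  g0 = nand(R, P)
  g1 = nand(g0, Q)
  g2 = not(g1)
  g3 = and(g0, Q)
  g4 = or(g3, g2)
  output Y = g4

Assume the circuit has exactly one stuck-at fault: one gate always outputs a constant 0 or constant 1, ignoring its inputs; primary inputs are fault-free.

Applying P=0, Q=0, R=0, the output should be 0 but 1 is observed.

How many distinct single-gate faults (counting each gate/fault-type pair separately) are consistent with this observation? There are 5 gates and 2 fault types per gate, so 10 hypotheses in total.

4

Fault-free: g0=1, g1=1, g2=0, g3=0, g4=0 → 0. Observed 1.
  g0 stuck-at-0: output 0 ✗
  g0 stuck-at-1: output 0 ✗
  g1 stuck-at-0: output 1 ✓
  g1 stuck-at-1: output 0 ✗
  g2 stuck-at-0: output 0 ✗
  g2 stuck-at-1: output 1 ✓
  g3 stuck-at-0: output 0 ✗
  g3 stuck-at-1: output 1 ✓
  g4 stuck-at-0: output 0 ✗
  g4 stuck-at-1: output 1 ✓
Consistent faults: {g1 stuck-at-0, g2 stuck-at-1, g3 stuck-at-1, g4 stuck-at-1} — 4 in all.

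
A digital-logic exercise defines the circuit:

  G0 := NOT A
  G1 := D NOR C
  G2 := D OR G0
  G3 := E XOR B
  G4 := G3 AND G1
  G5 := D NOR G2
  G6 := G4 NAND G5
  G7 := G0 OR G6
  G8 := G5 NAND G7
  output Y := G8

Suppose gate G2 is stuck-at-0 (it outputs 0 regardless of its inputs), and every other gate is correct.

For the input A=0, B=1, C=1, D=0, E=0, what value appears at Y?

Propagate with G2 forced: G0=1, G1=0, G2=0 [stuck-at-0], G3=1, G4=0, G5=1, G6=1, G7=1, G8=0.
So Y = 0. (Without the fault it would be 1.)

0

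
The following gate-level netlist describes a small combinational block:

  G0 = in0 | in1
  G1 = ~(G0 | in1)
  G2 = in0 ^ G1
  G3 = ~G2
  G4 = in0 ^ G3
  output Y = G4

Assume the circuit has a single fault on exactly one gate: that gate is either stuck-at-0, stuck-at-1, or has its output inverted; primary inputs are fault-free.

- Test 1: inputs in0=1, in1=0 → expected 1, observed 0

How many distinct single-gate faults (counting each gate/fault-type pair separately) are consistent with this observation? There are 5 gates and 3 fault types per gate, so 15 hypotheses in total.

10

Fault-free: G0=1, G1=0, G2=1, G3=0, G4=1 → 1. Observed 0.
  G0: stuck-at-0, inverted output ✓; others ✗
  G1: stuck-at-1, inverted output ✓; others ✗
  G2: stuck-at-0, inverted output ✓; others ✗
  G3: stuck-at-1, inverted output ✓; others ✗
  G4: stuck-at-0, inverted output ✓; others ✗
Consistent faults: {G0 stuck-at-0, G0 inverted output, G1 stuck-at-1, G1 inverted output, G2 stuck-at-0, G2 inverted output, G3 stuck-at-1, G3 inverted output, G4 stuck-at-0, G4 inverted output} — 10 in all.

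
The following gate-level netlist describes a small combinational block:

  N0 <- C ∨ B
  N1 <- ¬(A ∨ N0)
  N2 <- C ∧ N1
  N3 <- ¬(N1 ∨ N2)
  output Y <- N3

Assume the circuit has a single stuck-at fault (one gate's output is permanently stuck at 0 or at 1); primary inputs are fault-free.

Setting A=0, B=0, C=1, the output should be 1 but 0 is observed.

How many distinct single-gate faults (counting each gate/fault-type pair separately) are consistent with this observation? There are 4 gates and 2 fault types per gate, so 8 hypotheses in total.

Fault-free: N0=1, N1=0, N2=0, N3=1 → 1. Observed 0.
  N0 stuck-at-0: output 0 ✓
  N0 stuck-at-1: output 1 ✗
  N1 stuck-at-0: output 1 ✗
  N1 stuck-at-1: output 0 ✓
  N2 stuck-at-0: output 1 ✗
  N2 stuck-at-1: output 0 ✓
  N3 stuck-at-0: output 0 ✓
  N3 stuck-at-1: output 1 ✗
Consistent faults: {N0 stuck-at-0, N1 stuck-at-1, N2 stuck-at-1, N3 stuck-at-0} — 4 in all.

4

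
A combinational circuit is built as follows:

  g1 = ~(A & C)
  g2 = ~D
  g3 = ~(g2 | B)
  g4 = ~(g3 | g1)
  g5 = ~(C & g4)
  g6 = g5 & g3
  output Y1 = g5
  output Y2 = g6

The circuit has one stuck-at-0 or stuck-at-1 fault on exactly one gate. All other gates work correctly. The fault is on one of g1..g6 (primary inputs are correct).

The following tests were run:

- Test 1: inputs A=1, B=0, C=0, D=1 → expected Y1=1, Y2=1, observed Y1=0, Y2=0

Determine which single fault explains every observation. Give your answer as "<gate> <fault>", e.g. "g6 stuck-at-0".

Fault-free values for test 1 (A=1, B=0, C=0, D=1): g1=1, g2=0, g3=1, g4=0, g5=1, g6=1, giving Y1=1, Y2=1. Observed Y1=0, Y2=0.
Test 1: faults giving observed Y1=0, Y2=0 are {g5 stuck-at-0}.
Only g5 stuck-at-0 is consistent with every test.

g5 stuck-at-0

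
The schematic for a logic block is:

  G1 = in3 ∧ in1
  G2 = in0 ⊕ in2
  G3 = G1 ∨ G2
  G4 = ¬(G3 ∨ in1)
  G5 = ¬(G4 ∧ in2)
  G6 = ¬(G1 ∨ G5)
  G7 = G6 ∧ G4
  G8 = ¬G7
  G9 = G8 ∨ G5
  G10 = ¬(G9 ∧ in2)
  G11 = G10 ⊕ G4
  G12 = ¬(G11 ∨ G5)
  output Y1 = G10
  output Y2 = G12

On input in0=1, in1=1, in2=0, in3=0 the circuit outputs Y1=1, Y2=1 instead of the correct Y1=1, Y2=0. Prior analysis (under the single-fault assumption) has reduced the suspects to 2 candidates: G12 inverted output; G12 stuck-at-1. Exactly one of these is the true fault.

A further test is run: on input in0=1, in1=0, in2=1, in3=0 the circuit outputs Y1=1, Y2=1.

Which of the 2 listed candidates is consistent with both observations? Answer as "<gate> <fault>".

Evaluate each candidate on input in0=1, in1=0, in2=1, in3=0:
  G12 inverted output: G1=0, G2=0, G3=0, G4=1, G5=0, G6=1, G7=1, G8=0, G9=0, G10=1, G11=0, G12=0 [inverted output] → Y1=1, Y2=0 — eliminated
  G12 stuck-at-1: G1=0, G2=0, G3=0, G4=1, G5=0, G6=1, G7=1, G8=0, G9=0, G10=1, G11=0, G12=1 [stuck-at-1] → Y1=1, Y2=1 — matches
Only G12 stuck-at-1 reproduces the observed Y1=1, Y2=1.

G12 stuck-at-1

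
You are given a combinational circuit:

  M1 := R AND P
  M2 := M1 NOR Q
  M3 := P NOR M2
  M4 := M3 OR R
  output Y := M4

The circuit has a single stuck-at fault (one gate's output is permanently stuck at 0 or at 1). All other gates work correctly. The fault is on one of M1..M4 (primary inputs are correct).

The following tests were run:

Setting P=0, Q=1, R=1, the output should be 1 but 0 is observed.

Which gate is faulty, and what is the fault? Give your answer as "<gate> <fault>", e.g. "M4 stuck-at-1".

Fault-free values for test 1 (P=0, Q=1, R=1): M1=0, M2=0, M3=1, M4=1, giving Y=1. Observed 0.
Test 1: faults giving observed 0 are {M4 stuck-at-0}.
Only M4 stuck-at-0 is consistent with every test.

M4 stuck-at-0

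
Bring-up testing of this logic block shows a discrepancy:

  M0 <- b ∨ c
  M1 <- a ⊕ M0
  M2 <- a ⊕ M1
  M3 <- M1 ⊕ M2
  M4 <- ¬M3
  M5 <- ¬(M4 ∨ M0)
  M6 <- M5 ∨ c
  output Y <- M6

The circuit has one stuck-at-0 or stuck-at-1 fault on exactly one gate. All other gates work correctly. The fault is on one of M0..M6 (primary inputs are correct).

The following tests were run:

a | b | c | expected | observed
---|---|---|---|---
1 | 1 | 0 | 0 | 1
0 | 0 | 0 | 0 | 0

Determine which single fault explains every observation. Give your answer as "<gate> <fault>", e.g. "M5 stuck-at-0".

Fault-free values for test 1 (a=1, b=1, c=0): M0=1, M1=0, M2=1, M3=1, M4=0, M5=0, M6=0, giving Y=0. Observed 1.
Test 1: faults giving observed 1 are {M0 stuck-at-0, M5 stuck-at-1, M6 stuck-at-1}.
Test 2 (a=0, b=0, c=0): fault-free M0=0, M1=0, M2=0, M3=0, M4=1, M5=0, M6=0 → 0; observed 0. Eliminates M5 stuck-at-1, M6 stuck-at-1.
Only M0 stuck-at-0 is consistent with every test.

M0 stuck-at-0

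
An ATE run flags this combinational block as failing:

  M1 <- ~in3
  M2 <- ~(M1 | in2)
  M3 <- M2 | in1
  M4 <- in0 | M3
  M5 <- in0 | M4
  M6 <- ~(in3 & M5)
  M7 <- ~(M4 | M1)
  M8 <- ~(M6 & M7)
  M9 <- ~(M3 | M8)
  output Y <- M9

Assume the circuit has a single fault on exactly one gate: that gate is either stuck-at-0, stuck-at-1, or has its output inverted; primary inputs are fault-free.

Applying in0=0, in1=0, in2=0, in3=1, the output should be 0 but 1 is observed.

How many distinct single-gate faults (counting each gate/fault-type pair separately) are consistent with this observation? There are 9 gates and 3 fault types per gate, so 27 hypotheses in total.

Fault-free: M1=0, M2=1, M3=1, M4=1, M5=1, M6=0, M7=0, M8=1, M9=0 → 0. Observed 1.
  M1: none of the 3 fault types match ✗
  M2: stuck-at-0, inverted output ✓; others ✗
  M3: stuck-at-0, inverted output ✓; others ✗
  M4: none of the 3 fault types match ✗
  M5: none of the 3 fault types match ✗
  M6: none of the 3 fault types match ✗
  M7: none of the 3 fault types match ✗
  M8: none of the 3 fault types match ✗
  M9: stuck-at-1, inverted output ✓; others ✗
Consistent faults: {M2 stuck-at-0, M2 inverted output, M3 stuck-at-0, M3 inverted output, M9 stuck-at-1, M9 inverted output} — 6 in all.

6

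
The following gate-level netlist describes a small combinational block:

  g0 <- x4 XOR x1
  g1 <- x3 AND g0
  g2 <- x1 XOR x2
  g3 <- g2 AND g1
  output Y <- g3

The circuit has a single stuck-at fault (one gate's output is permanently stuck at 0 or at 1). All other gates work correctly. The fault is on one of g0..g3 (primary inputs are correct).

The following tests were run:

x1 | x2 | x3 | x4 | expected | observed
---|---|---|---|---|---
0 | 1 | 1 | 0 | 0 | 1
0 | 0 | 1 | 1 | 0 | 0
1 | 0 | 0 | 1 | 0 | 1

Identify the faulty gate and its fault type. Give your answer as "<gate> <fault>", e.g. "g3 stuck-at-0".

g1 stuck-at-1

Fault-free values for test 1 (x1=0, x2=1, x3=1, x4=0): g0=0, g1=0, g2=1, g3=0, giving Y=0. Observed 1.
Test 1: faults giving observed 1 are {g0 stuck-at-1, g1 stuck-at-1, g3 stuck-at-1}.
Test 2 (x1=0, x2=0, x3=1, x4=1): fault-free g0=1, g1=1, g2=0, g3=0 → 0; observed 0. Eliminates g3 stuck-at-1.
Test 3 (x1=1, x2=0, x3=0, x4=1): fault-free g0=0, g1=0, g2=1, g3=0 → 0; observed 1. Eliminates g0 stuck-at-1.
Only g1 stuck-at-1 is consistent with every test.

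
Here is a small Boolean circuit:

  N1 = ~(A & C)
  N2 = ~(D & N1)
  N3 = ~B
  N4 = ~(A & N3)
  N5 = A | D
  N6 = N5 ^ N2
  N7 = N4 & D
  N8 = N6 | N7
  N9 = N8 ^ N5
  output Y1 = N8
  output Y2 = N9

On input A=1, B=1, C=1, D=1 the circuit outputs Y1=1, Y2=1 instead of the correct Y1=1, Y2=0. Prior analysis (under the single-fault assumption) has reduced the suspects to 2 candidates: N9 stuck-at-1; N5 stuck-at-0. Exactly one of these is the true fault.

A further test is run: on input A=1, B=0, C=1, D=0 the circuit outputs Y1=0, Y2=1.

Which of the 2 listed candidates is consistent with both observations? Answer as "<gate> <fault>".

Evaluate each candidate on input A=1, B=0, C=1, D=0:
  N9 stuck-at-1: N1=0, N2=1, N3=1, N4=0, N5=1, N6=0, N7=0, N8=0, N9=1 [stuck-at-1] → Y1=0, Y2=1 — matches
  N5 stuck-at-0: N1=0, N2=1, N3=1, N4=0, N5=0 [stuck-at-0], N6=1, N7=0, N8=1, N9=1 → Y1=1, Y2=1 — eliminated
Only N9 stuck-at-1 reproduces the observed Y1=0, Y2=1.

N9 stuck-at-1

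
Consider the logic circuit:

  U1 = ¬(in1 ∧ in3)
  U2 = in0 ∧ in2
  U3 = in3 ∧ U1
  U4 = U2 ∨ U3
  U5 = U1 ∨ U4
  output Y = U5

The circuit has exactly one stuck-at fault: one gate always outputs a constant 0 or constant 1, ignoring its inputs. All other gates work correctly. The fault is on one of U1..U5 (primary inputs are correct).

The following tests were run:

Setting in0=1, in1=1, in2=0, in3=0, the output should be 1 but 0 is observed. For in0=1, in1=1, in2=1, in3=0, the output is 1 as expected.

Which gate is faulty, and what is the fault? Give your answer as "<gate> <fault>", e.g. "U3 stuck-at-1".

Fault-free values for test 1 (in0=1, in1=1, in2=0, in3=0): U1=1, U2=0, U3=0, U4=0, U5=1, giving Y=1. Observed 0.
Test 1: faults giving observed 0 are {U1 stuck-at-0, U5 stuck-at-0}.
Test 2 (in0=1, in1=1, in2=1, in3=0): fault-free U1=1, U2=1, U3=0, U4=1, U5=1 → 1; observed 1. Eliminates U5 stuck-at-0.
Only U1 stuck-at-0 is consistent with every test.

U1 stuck-at-0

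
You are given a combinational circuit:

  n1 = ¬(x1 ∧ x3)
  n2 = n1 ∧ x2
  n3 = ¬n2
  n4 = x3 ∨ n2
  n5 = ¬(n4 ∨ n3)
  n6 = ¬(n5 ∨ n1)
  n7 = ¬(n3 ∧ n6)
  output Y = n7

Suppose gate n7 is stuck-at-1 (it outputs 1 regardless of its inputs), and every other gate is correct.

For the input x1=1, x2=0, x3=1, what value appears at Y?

1

Propagate with n7 forced: n1=0, n2=0, n3=1, n4=1, n5=0, n6=1, n7=1 [stuck-at-1].
So Y = 1. (Without the fault it would be 0.)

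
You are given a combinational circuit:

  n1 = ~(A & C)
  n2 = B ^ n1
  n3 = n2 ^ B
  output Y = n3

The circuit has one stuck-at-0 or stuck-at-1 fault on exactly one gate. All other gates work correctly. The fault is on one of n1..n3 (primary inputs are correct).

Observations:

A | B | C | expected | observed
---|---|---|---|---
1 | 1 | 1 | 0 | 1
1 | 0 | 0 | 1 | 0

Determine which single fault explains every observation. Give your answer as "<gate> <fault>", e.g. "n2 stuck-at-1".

Fault-free values for test 1 (A=1, B=1, C=1): n1=0, n2=1, n3=0, giving Y=0. Observed 1.
Test 1: faults giving observed 1 are {n1 stuck-at-1, n2 stuck-at-0, n3 stuck-at-1}.
Test 2 (A=1, B=0, C=0): fault-free n1=1, n2=1, n3=1 → 1; observed 0. Eliminates n1 stuck-at-1, n3 stuck-at-1.
Only n2 stuck-at-0 is consistent with every test.

n2 stuck-at-0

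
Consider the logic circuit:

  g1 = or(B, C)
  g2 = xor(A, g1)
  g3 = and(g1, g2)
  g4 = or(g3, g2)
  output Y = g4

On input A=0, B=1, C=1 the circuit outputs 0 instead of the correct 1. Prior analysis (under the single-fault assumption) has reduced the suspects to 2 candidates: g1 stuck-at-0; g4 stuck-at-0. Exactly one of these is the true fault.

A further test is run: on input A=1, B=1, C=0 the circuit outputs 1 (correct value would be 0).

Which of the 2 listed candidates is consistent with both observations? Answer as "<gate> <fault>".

g1 stuck-at-0

Evaluate each candidate on input A=1, B=1, C=0:
  g1 stuck-at-0: g1=0 [stuck-at-0], g2=1, g3=0, g4=1 → 1 — matches
  g4 stuck-at-0: g1=1, g2=0, g3=0, g4=0 [stuck-at-0] → 0 — eliminated
Only g1 stuck-at-0 reproduces the observed 1.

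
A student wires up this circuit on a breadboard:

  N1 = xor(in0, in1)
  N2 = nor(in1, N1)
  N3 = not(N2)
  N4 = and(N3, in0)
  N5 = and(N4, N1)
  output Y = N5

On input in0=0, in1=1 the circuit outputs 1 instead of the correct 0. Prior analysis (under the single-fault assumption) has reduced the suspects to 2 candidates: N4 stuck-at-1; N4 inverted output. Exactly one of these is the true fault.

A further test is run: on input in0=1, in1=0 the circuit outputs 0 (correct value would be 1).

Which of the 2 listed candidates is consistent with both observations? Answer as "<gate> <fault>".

Evaluate each candidate on input in0=1, in1=0:
  N4 stuck-at-1: N1=1, N2=0, N3=1, N4=1 [stuck-at-1], N5=1 → 1 — eliminated
  N4 inverted output: N1=1, N2=0, N3=1, N4=0 [inverted output], N5=0 → 0 — matches
Only N4 inverted output reproduces the observed 0.

N4 inverted output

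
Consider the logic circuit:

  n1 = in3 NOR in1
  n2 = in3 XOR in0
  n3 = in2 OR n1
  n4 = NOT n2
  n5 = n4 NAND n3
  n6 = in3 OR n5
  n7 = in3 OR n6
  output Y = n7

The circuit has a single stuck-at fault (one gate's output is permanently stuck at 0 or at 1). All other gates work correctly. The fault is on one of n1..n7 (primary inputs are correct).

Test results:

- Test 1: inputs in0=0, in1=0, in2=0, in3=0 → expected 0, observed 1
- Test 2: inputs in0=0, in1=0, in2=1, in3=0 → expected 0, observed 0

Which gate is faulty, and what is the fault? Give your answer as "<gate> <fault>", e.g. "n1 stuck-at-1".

Fault-free values for test 1 (in0=0, in1=0, in2=0, in3=0): n1=1, n2=0, n3=1, n4=1, n5=0, n6=0, n7=0, giving Y=0. Observed 1.
Test 1: faults giving observed 1 are {n1 stuck-at-0, n2 stuck-at-1, n3 stuck-at-0, n4 stuck-at-0, n5 stuck-at-1, n6 stuck-at-1, n7 stuck-at-1}.
Test 2 (in0=0, in1=0, in2=1, in3=0): fault-free n1=1, n2=0, n3=1, n4=1, n5=0, n6=0, n7=0 → 0; observed 0. Eliminates n2 stuck-at-1, n3 stuck-at-0, n4 stuck-at-0, n5 stuck-at-1, n6 stuck-at-1, n7 stuck-at-1.
Only n1 stuck-at-0 is consistent with every test.

n1 stuck-at-0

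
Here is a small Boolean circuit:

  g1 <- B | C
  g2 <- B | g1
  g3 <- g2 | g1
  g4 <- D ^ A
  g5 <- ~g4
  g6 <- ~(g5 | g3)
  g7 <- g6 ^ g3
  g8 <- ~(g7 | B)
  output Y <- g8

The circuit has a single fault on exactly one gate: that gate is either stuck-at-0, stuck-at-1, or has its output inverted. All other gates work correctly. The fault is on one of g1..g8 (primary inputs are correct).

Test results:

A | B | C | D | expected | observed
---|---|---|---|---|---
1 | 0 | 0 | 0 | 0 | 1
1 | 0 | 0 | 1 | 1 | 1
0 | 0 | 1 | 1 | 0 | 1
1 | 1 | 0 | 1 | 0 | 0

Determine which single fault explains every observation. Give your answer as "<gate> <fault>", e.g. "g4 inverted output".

Fault-free values for test 1 (A=1, B=0, C=0, D=0): g1=0, g2=0, g3=0, g4=1, g5=0, g6=1, g7=1, g8=0, giving Y=0. Observed 1.
Test 1: faults giving observed 1 are {g4 stuck-at-0, g4 inverted output, g5 stuck-at-1, g5 inverted output, g6 stuck-at-0, g6 inverted output, g7 stuck-at-0, g7 inverted output, g8 stuck-at-1, g8 inverted output}.
Test 2 (A=1, B=0, C=0, D=1): fault-free g1=0, g2=0, g3=0, g4=0, g5=1, g6=0, g7=0, g8=1 → 1; observed 1. Eliminates g4 inverted output, g5 inverted output, g6 inverted output, g7 inverted output, g8 inverted output.
Test 3 (A=0, B=0, C=1, D=1): fault-free g1=1, g2=1, g3=1, g4=1, g5=0, g6=0, g7=1, g8=0 → 0; observed 1. Eliminates g4 stuck-at-0, g5 stuck-at-1, g6 stuck-at-0.
Test 4 (A=1, B=1, C=0, D=1): fault-free g1=1, g2=1, g3=1, g4=0, g5=1, g6=0, g7=1, g8=0 → 0; observed 0. Eliminates g8 stuck-at-1.
Only g7 stuck-at-0 is consistent with every test.

g7 stuck-at-0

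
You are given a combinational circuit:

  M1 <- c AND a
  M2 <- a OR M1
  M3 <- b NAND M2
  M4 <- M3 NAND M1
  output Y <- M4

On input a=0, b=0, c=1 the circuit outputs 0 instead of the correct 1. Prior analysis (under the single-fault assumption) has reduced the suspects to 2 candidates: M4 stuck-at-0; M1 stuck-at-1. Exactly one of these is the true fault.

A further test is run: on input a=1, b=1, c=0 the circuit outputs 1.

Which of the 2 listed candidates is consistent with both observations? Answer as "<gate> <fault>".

M1 stuck-at-1

Evaluate each candidate on input a=1, b=1, c=0:
  M4 stuck-at-0: M1=0, M2=1, M3=0, M4=0 [stuck-at-0] → 0 — eliminated
  M1 stuck-at-1: M1=1 [stuck-at-1], M2=1, M3=0, M4=1 → 1 — matches
Only M1 stuck-at-1 reproduces the observed 1.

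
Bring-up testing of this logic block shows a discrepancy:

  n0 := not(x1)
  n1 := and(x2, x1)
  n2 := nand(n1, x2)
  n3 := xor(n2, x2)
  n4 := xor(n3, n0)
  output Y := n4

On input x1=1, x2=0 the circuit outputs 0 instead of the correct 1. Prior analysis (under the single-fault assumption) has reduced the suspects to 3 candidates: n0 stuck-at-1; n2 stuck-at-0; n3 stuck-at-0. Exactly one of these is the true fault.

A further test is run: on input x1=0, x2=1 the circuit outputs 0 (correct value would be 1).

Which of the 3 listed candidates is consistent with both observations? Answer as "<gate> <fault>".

Evaluate each candidate on input x1=0, x2=1:
  n0 stuck-at-1: n0=1 [stuck-at-1], n1=0, n2=1, n3=0, n4=1 → 1 — eliminated
  n2 stuck-at-0: n0=1, n1=0, n2=0 [stuck-at-0], n3=1, n4=0 → 0 — matches
  n3 stuck-at-0: n0=1, n1=0, n2=1, n3=0 [stuck-at-0], n4=1 → 1 — eliminated
Only n2 stuck-at-0 reproduces the observed 0.

n2 stuck-at-0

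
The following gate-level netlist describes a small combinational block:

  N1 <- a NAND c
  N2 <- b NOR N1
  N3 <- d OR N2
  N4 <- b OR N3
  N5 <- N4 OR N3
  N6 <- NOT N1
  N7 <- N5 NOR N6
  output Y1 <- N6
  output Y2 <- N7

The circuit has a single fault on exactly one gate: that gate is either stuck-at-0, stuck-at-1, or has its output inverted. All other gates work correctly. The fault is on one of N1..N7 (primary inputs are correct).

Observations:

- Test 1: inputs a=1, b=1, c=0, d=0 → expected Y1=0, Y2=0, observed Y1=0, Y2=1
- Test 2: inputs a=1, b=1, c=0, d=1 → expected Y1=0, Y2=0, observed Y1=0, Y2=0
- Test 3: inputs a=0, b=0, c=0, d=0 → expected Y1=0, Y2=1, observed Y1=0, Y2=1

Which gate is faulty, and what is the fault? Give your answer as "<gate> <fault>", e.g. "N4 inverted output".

N4 stuck-at-0

Fault-free values for test 1 (a=1, b=1, c=0, d=0): N1=1, N2=0, N3=0, N4=1, N5=1, N6=0, N7=0, giving Y1=0, Y2=0. Observed Y1=0, Y2=1.
Test 1: faults giving observed Y1=0, Y2=1 are {N4 stuck-at-0, N4 inverted output, N5 stuck-at-0, N5 inverted output, N7 stuck-at-1, N7 inverted output}.
Test 2 (a=1, b=1, c=0, d=1): fault-free N1=1, N2=0, N3=1, N4=1, N5=1, N6=0, N7=0 → Y1=0, Y2=0; observed Y1=0, Y2=0. Eliminates N5 stuck-at-0, N5 inverted output, N7 stuck-at-1, N7 inverted output.
Test 3 (a=0, b=0, c=0, d=0): fault-free N1=1, N2=0, N3=0, N4=0, N5=0, N6=0, N7=1 → Y1=0, Y2=1; observed Y1=0, Y2=1. Eliminates N4 inverted output.
Only N4 stuck-at-0 is consistent with every test.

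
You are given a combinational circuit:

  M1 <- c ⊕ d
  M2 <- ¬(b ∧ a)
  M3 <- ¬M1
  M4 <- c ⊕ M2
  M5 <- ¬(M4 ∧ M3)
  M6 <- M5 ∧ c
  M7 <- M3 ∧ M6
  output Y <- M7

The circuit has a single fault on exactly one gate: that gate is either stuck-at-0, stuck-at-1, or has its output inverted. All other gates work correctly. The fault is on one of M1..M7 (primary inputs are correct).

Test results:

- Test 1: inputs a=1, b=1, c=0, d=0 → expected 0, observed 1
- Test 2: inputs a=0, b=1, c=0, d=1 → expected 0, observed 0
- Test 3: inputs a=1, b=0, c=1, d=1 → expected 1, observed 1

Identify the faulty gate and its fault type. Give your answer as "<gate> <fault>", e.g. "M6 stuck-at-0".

M6 stuck-at-1

Fault-free values for test 1 (a=1, b=1, c=0, d=0): M1=0, M2=0, M3=1, M4=0, M5=1, M6=0, M7=0, giving Y=0. Observed 1.
Test 1: faults giving observed 1 are {M6 stuck-at-1, M6 inverted output, M7 stuck-at-1, M7 inverted output}.
Test 2 (a=0, b=1, c=0, d=1): fault-free M1=1, M2=1, M3=0, M4=1, M5=1, M6=0, M7=0 → 0; observed 0. Eliminates M7 stuck-at-1, M7 inverted output.
Test 3 (a=1, b=0, c=1, d=1): fault-free M1=0, M2=1, M3=1, M4=0, M5=1, M6=1, M7=1 → 1; observed 1. Eliminates M6 inverted output.
Only M6 stuck-at-1 is consistent with every test.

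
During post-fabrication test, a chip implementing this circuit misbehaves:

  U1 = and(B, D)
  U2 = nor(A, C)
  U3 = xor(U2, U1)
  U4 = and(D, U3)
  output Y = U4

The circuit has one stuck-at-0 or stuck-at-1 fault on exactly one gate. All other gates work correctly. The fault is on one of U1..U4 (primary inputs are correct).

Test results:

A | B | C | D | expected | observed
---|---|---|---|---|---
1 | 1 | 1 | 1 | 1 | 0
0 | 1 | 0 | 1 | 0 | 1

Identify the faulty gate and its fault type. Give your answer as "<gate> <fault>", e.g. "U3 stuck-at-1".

Fault-free values for test 1 (A=1, B=1, C=1, D=1): U1=1, U2=0, U3=1, U4=1, giving Y=1. Observed 0.
Test 1: faults giving observed 0 are {U1 stuck-at-0, U2 stuck-at-1, U3 stuck-at-0, U4 stuck-at-0}.
Test 2 (A=0, B=1, C=0, D=1): fault-free U1=1, U2=1, U3=0, U4=0 → 0; observed 1. Eliminates U2 stuck-at-1, U3 stuck-at-0, U4 stuck-at-0.
Only U1 stuck-at-0 is consistent with every test.

U1 stuck-at-0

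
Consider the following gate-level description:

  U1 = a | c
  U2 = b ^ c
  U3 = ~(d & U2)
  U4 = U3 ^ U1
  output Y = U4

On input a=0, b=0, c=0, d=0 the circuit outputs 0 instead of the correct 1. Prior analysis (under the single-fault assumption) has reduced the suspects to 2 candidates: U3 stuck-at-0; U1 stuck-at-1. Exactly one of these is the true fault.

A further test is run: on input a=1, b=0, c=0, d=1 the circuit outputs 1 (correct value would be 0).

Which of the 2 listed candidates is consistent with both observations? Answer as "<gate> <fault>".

Evaluate each candidate on input a=1, b=0, c=0, d=1:
  U3 stuck-at-0: U1=1, U2=0, U3=0 [stuck-at-0], U4=1 → 1 — matches
  U1 stuck-at-1: U1=1 [stuck-at-1], U2=0, U3=1, U4=0 → 0 — eliminated
Only U3 stuck-at-0 reproduces the observed 1.

U3 stuck-at-0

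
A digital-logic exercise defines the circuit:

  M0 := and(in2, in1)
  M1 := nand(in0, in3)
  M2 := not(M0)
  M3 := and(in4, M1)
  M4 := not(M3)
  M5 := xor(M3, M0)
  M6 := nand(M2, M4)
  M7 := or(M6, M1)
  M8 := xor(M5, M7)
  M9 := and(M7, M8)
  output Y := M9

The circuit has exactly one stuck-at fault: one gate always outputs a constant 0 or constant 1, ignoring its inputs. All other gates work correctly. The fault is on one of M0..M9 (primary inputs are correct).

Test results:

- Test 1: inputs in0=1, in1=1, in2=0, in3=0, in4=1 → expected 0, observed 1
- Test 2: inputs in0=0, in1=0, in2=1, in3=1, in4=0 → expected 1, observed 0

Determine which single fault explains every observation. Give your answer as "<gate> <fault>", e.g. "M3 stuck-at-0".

M0 stuck-at-1

Fault-free values for test 1 (in0=1, in1=1, in2=0, in3=0, in4=1): M0=0, M1=1, M2=1, M3=1, M4=0, M5=1, M6=1, M7=1, M8=0, M9=0, giving Y=0. Observed 1.
Test 1: faults giving observed 1 are {M0 stuck-at-1, M3 stuck-at-0, M5 stuck-at-0, M8 stuck-at-1, M9 stuck-at-1}.
Test 2 (in0=0, in1=0, in2=1, in3=1, in4=0): fault-free M0=0, M1=1, M2=1, M3=0, M4=1, M5=0, M6=0, M7=1, M8=1, M9=1 → 1; observed 0. Eliminates M3 stuck-at-0, M5 stuck-at-0, M8 stuck-at-1, M9 stuck-at-1.
Only M0 stuck-at-1 is consistent with every test.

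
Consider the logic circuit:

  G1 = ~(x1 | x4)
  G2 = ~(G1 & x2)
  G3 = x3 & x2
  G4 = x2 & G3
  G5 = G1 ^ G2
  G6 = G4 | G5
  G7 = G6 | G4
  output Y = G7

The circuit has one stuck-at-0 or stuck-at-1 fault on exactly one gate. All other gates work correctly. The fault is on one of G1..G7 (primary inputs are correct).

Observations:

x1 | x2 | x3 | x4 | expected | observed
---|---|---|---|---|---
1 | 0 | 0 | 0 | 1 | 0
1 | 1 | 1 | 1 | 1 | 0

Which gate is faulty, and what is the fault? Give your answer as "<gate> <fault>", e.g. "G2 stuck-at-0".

Fault-free values for test 1 (x1=1, x2=0, x3=0, x4=0): G1=0, G2=1, G3=0, G4=0, G5=1, G6=1, G7=1, giving Y=1. Observed 0.
Test 1: faults giving observed 0 are {G1 stuck-at-1, G2 stuck-at-0, G5 stuck-at-0, G6 stuck-at-0, G7 stuck-at-0}.
Test 2 (x1=1, x2=1, x3=1, x4=1): fault-free G1=0, G2=1, G3=1, G4=1, G5=1, G6=1, G7=1 → 1; observed 0. Eliminates G1 stuck-at-1, G2 stuck-at-0, G5 stuck-at-0, G6 stuck-at-0.
Only G7 stuck-at-0 is consistent with every test.

G7 stuck-at-0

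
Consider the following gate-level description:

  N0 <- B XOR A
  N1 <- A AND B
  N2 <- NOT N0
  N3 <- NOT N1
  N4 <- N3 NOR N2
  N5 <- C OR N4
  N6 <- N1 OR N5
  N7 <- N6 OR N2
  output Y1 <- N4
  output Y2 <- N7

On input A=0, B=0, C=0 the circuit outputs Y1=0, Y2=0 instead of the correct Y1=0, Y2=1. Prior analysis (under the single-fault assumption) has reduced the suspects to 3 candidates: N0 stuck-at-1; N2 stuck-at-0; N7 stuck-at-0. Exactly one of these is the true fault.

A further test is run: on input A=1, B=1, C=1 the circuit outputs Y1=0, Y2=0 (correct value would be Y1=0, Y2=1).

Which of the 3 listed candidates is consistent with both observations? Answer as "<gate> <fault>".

N7 stuck-at-0

Evaluate each candidate on input A=1, B=1, C=1:
  N0 stuck-at-1: N0=1 [stuck-at-1], N1=1, N2=0, N3=0, N4=1, N5=1, N6=1, N7=1 → Y1=1, Y2=1 — eliminated
  N2 stuck-at-0: N0=0, N1=1, N2=0 [stuck-at-0], N3=0, N4=1, N5=1, N6=1, N7=1 → Y1=1, Y2=1 — eliminated
  N7 stuck-at-0: N0=0, N1=1, N2=1, N3=0, N4=0, N5=1, N6=1, N7=0 [stuck-at-0] → Y1=0, Y2=0 — matches
Only N7 stuck-at-0 reproduces the observed Y1=0, Y2=0.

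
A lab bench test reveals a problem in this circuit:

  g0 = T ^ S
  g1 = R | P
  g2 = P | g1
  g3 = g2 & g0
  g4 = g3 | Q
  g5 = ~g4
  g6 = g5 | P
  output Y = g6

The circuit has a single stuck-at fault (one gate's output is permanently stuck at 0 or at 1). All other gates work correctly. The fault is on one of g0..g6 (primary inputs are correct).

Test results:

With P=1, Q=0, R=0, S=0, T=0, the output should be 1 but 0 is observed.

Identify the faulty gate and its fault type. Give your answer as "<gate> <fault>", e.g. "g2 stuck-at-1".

g6 stuck-at-0

Fault-free values for test 1 (P=1, Q=0, R=0, S=0, T=0): g0=0, g1=1, g2=1, g3=0, g4=0, g5=1, g6=1, giving Y=1. Observed 0.
Test 1: faults giving observed 0 are {g6 stuck-at-0}.
Only g6 stuck-at-0 is consistent with every test.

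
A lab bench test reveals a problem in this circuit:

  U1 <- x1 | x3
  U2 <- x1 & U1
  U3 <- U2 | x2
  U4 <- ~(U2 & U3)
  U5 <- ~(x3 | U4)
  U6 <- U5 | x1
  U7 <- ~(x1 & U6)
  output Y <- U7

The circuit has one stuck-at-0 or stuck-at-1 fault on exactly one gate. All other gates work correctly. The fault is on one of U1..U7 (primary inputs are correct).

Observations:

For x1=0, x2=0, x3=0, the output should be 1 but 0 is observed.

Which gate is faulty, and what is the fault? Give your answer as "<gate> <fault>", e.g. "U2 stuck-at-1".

Fault-free values for test 1 (x1=0, x2=0, x3=0): U1=0, U2=0, U3=0, U4=1, U5=0, U6=0, U7=1, giving Y=1. Observed 0.
Test 1: faults giving observed 0 are {U7 stuck-at-0}.
Only U7 stuck-at-0 is consistent with every test.

U7 stuck-at-0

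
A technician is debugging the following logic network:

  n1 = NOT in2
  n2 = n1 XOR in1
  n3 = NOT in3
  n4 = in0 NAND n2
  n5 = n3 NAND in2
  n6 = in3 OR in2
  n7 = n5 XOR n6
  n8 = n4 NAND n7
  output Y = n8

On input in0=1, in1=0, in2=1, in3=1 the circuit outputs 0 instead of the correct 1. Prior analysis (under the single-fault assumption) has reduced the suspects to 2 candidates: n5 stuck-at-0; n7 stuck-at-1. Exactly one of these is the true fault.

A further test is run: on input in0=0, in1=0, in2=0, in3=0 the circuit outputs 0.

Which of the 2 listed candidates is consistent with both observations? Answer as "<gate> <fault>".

Evaluate each candidate on input in0=0, in1=0, in2=0, in3=0:
  n5 stuck-at-0: n1=1, n2=1, n3=1, n4=1, n5=0 [stuck-at-0], n6=0, n7=0, n8=1 → 1 — eliminated
  n7 stuck-at-1: n1=1, n2=1, n3=1, n4=1, n5=1, n6=0, n7=1 [stuck-at-1], n8=0 → 0 — matches
Only n7 stuck-at-1 reproduces the observed 0.

n7 stuck-at-1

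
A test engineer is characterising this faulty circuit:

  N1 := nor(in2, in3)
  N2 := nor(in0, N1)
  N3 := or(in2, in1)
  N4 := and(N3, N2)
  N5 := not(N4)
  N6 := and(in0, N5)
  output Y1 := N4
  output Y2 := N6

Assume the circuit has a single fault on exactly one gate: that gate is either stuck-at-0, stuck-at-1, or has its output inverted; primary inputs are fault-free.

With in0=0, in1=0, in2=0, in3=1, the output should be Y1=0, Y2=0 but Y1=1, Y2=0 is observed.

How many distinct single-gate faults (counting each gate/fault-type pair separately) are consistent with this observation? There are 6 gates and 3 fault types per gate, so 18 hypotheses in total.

Fault-free: N1=0, N2=1, N3=0, N4=0, N5=1, N6=0 → Y1=0, Y2=0. Observed Y1=1, Y2=0.
  N1: none of the 3 fault types match ✗
  N2: none of the 3 fault types match ✗
  N3: stuck-at-1, inverted output ✓; others ✗
  N4: stuck-at-1, inverted output ✓; others ✗
  N5: none of the 3 fault types match ✗
  N6: none of the 3 fault types match ✗
Consistent faults: {N3 stuck-at-1, N3 inverted output, N4 stuck-at-1, N4 inverted output} — 4 in all.

4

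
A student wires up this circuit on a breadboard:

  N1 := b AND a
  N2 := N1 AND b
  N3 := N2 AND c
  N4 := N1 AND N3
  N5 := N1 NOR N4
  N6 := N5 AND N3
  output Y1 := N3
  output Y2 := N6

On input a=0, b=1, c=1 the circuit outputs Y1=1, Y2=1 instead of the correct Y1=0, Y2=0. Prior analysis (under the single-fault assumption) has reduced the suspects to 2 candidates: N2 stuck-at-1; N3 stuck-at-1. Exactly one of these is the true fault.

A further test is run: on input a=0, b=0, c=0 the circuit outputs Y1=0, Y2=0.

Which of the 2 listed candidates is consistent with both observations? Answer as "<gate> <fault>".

Evaluate each candidate on input a=0, b=0, c=0:
  N2 stuck-at-1: N1=0, N2=1 [stuck-at-1], N3=0, N4=0, N5=1, N6=0 → Y1=0, Y2=0 — matches
  N3 stuck-at-1: N1=0, N2=0, N3=1 [stuck-at-1], N4=0, N5=1, N6=1 → Y1=1, Y2=1 — eliminated
Only N2 stuck-at-1 reproduces the observed Y1=0, Y2=0.

N2 stuck-at-1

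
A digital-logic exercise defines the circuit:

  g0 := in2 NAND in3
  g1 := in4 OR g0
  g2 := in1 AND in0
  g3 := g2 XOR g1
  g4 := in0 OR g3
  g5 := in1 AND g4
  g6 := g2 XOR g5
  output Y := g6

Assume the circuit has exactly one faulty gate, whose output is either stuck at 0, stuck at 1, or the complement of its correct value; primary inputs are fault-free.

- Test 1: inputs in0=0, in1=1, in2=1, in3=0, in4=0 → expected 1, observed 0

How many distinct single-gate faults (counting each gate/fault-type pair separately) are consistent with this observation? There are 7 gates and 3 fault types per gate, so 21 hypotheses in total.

Fault-free: g0=1, g1=1, g2=0, g3=1, g4=1, g5=1, g6=1 → 1. Observed 0.
  g0: stuck-at-0, inverted output ✓; others ✗
  g1: stuck-at-0, inverted output ✓; others ✗
  g2: none of the 3 fault types match ✗
  g3: stuck-at-0, inverted output ✓; others ✗
  g4: stuck-at-0, inverted output ✓; others ✗
  g5: stuck-at-0, inverted output ✓; others ✗
  g6: stuck-at-0, inverted output ✓; others ✗
Consistent faults: {g0 stuck-at-0, g0 inverted output, g1 stuck-at-0, g1 inverted output, g3 stuck-at-0, g3 inverted output, g4 stuck-at-0, g4 inverted output, g5 stuck-at-0, g5 inverted output, g6 stuck-at-0, g6 inverted output} — 12 in all.

12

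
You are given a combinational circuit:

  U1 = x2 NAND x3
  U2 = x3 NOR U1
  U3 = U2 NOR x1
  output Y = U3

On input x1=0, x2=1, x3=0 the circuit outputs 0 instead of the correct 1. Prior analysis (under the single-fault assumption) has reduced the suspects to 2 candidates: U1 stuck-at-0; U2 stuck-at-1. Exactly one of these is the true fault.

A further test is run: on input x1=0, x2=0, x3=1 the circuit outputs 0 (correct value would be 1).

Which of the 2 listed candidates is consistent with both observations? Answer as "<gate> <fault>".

Evaluate each candidate on input x1=0, x2=0, x3=1:
  U1 stuck-at-0: U1=0 [stuck-at-0], U2=0, U3=1 → 1 — eliminated
  U2 stuck-at-1: U1=1, U2=1 [stuck-at-1], U3=0 → 0 — matches
Only U2 stuck-at-1 reproduces the observed 0.

U2 stuck-at-1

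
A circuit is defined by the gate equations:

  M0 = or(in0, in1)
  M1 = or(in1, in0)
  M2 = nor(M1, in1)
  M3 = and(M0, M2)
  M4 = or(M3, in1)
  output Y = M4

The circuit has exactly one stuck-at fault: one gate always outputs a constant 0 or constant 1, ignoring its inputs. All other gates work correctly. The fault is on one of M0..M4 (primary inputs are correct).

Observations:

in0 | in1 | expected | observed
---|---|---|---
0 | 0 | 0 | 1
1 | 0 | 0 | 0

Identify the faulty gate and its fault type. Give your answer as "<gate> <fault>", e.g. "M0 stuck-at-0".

M0 stuck-at-1

Fault-free values for test 1 (in0=0, in1=0): M0=0, M1=0, M2=1, M3=0, M4=0, giving Y=0. Observed 1.
Test 1: faults giving observed 1 are {M0 stuck-at-1, M3 stuck-at-1, M4 stuck-at-1}.
Test 2 (in0=1, in1=0): fault-free M0=1, M1=1, M2=0, M3=0, M4=0 → 0; observed 0. Eliminates M3 stuck-at-1, M4 stuck-at-1.
Only M0 stuck-at-1 is consistent with every test.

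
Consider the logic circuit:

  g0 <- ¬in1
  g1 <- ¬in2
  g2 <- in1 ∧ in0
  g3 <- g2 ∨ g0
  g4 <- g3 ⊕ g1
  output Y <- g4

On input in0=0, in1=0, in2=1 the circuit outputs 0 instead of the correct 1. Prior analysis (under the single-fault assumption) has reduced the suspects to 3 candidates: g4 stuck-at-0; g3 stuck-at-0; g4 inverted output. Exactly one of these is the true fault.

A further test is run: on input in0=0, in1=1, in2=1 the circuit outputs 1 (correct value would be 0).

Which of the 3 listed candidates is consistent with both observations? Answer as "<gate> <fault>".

Evaluate each candidate on input in0=0, in1=1, in2=1:
  g4 stuck-at-0: g0=0, g1=0, g2=0, g3=0, g4=0 [stuck-at-0] → 0 — eliminated
  g3 stuck-at-0: g0=0, g1=0, g2=0, g3=0 [stuck-at-0], g4=0 → 0 — eliminated
  g4 inverted output: g0=0, g1=0, g2=0, g3=0, g4=1 [inverted output] → 1 — matches
Only g4 inverted output reproduces the observed 1.

g4 inverted output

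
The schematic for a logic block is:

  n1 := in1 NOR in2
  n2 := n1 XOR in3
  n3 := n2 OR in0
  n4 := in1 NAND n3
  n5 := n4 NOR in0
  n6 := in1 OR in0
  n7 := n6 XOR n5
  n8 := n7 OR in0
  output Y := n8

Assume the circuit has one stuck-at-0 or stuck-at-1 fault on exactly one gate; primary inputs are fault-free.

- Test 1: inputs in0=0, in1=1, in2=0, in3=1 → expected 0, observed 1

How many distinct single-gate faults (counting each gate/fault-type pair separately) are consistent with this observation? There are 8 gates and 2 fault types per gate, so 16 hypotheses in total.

8

Fault-free: n1=0, n2=1, n3=1, n4=0, n5=1, n6=1, n7=0, n8=0 → 0. Observed 1.
  n1: stuck-at-1 ✓; others ✗
  n2: stuck-at-0 ✓; others ✗
  n3: stuck-at-0 ✓; others ✗
  n4: stuck-at-1 ✓; others ✗
  n5: stuck-at-0 ✓; others ✗
  n6: stuck-at-0 ✓; others ✗
  n7: stuck-at-1 ✓; others ✗
  n8: stuck-at-1 ✓; others ✗
Consistent faults: {n1 stuck-at-1, n2 stuck-at-0, n3 stuck-at-0, n4 stuck-at-1, n5 stuck-at-0, n6 stuck-at-0, n7 stuck-at-1, n8 stuck-at-1} — 8 in all.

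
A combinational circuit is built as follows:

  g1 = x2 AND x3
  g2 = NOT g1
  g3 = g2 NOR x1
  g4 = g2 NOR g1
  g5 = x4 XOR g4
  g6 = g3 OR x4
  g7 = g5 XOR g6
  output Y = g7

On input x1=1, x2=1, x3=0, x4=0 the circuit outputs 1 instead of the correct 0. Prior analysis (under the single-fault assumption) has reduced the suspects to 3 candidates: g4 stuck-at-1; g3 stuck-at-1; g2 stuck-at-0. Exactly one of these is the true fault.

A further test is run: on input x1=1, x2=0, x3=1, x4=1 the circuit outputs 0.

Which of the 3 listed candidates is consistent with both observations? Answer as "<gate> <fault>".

g3 stuck-at-1

Evaluate each candidate on input x1=1, x2=0, x3=1, x4=1:
  g4 stuck-at-1: g1=0, g2=1, g3=0, g4=1 [stuck-at-1], g5=0, g6=1, g7=1 → 1 — eliminated
  g3 stuck-at-1: g1=0, g2=1, g3=1 [stuck-at-1], g4=0, g5=1, g6=1, g7=0 → 0 — matches
  g2 stuck-at-0: g1=0, g2=0 [stuck-at-0], g3=0, g4=1, g5=0, g6=1, g7=1 → 1 — eliminated
Only g3 stuck-at-1 reproduces the observed 0.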